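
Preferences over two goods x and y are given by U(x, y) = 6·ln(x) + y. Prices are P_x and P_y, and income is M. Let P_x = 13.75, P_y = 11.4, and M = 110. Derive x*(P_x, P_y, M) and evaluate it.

Set MRS = P_x/P_y: (6/x)/1 = P_x/P_y.
So x*(P_x,P_y) = 6·P_y/P_x, independent of income; and y* = (M − 6·P_y)/P_y.
At the given prices: x* = 6·11.4/13.75 = 4.9745.

x* = 4.9745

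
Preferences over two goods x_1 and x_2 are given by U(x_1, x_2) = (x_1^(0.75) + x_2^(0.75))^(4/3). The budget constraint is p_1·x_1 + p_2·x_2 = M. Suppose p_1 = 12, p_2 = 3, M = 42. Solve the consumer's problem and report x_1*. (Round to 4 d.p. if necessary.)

With the ratio pinned down, the budget gives x_1* = M/(p_1 + p_2·(x_2/x_1)) and x_2* = (x_2/x_1)·x_1*.
Numerically x_2/x_1 = 256, so x_1* = 42/(12 + 3·256) = 0.0538.

x_1* = 0.0538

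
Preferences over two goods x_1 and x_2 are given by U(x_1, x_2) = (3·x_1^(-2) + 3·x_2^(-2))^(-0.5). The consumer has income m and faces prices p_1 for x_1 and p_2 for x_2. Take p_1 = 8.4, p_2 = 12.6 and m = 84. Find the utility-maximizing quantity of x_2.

MU_x_1 ∝ 3·x_1^(-3), MU_x_2 ∝ 3·x_2^(-3), so MRS = (x_2/x_1)^(3) = p_1/p_2.
Hence x_2/x_1 = (p_1/p_2)^(1/(3)), i.e. raised to the 1/3 power.
Substitute x_2 = (x_2/x_1)·x_1 into the budget: x_1* = m/(p_1 + p_2·(x_2/x_1)).
Numerically x_2/x_1 = 0.87358, so x_1* = 84/(8.4 + 12.6·0.87358) = 4.3283 and x_2* = 0.87358·4.3283 = 3.7811.

x_2* = 3.7811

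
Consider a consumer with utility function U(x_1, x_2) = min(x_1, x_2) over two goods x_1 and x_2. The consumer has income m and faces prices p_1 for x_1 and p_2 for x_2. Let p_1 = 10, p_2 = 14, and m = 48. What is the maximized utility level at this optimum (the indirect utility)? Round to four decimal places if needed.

V = 2

Demand: x_1*(p_1,p_2,m) = m/(p_1 + p_2), x_2* = m/(p_1 + p_2).
Here 10 + 14 = 24, giving x_1* = 2 and x_2* = 2.
Utility at the optimum: U(2, 2) = 2.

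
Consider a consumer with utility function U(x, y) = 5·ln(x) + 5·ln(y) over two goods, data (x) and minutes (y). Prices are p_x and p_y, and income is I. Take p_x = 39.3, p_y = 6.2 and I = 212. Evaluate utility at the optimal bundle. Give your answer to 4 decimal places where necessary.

V = 19.1555

At p_x=39.3, p_y=6.2, I=212: x* = 0.5·212/39.3 = 2.6972, y* = 17.0968.
Utility at the optimum: U(2.6972, 17.0968) = 19.1555.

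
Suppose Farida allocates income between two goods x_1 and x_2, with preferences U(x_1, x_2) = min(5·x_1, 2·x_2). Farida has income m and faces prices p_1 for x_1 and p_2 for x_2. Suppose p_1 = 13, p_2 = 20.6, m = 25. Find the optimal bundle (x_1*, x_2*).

Demand: x_1*(p_1,p_2,m) = 2·m/(2·p_1 + 5·p_2), x_2* = 5·m/(2·p_1 + 5·p_2).
Here 2·13 + 5·20.6 = 129, giving x_1* = 0.3876 and x_2* = 0.969.

x_1* = 0.3876, x_2* = 0.969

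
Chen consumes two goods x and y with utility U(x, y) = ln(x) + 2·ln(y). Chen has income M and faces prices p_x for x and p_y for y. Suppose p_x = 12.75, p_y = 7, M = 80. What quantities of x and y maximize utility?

Demand: x*(p_x,p_y,M) = 1/3·M/p_x and y* = 2/3·M/p_y.
At p_x=12.75, p_y=7, M=80: x* = 1/3·80/12.75 = 2.0915, y* = 7.619.

x* = 2.0915, y* = 7.619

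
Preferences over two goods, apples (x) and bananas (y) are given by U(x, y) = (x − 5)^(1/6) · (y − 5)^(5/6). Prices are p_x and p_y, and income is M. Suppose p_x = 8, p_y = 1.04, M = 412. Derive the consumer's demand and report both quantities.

Discretionary income = 412 − 5·8 − 5·1.04 = 366.8; x* = 5 + 1/6·366.8/8 = 12.6417; y* = 5 + 5/6·366.8/1.04 = 298.9103.

x* = 12.6417, y* = 298.9103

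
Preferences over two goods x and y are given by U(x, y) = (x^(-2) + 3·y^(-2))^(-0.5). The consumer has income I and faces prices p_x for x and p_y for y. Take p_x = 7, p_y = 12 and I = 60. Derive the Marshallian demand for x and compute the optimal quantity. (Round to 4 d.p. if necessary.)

x* = 2.7958

From the CES first-order condition, (1/3)·(y/x)^(3) = p_x/p_y.
Solve for the ratio: y/x = [3·p_x/p_y]^(1/3).
Substitute y = (y/x)·x into the budget: x* = I/(p_x + p_y·(y/x)).
Numerically y/x = 1.205071, so x* = 60/(7 + 12·1.205071) = 2.7958.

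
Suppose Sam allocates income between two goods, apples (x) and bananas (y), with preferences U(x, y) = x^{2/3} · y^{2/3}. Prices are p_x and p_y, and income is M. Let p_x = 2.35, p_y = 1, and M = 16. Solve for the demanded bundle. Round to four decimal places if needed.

x* = 3.4043, y* = 8

The MRS is y/x. Set MRS = p_x/p_y.
Rearranging, p_y·y = p_x·x. Substituting into the budget gives p_x·x·(1 + 1) = M.
Demand: x*(p_x,p_y,M) = 0.5·M/p_x and y* = 0.5·M/p_y.
At p_x=2.35, p_y=1, M=16: x* = 0.5·16/2.35 = 3.4043, y* = 8.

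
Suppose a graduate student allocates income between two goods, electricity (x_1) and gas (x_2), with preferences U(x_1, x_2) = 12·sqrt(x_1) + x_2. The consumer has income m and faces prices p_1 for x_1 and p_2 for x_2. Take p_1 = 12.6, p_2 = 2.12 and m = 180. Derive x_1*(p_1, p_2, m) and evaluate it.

x_1* = 1.0191

Utility is quasi-linear in x_2; the FOC for x_1 is 6/√x_1 = p_1/p_2.
Solve: √x_1 = 6·p_2/p_1, so x_1*(p_1,p_2) = (6·p_2/p_1)², and x_2* = (m − p_1·x_1*)/p_2.
Plugging in: x_1* = (6·2.12/12.6)² = 1.0191.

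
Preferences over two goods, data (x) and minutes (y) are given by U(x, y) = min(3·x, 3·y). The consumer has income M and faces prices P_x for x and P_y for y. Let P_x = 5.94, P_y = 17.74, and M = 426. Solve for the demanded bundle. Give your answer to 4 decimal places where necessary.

With perfect complements, no substitution: consume in ratio x:y = 3:3.
Budget: P_x·x + P_y·x = M, so (3·P_x + 3·P_y)·x = 3·M.
Demand: x*(P_x,P_y,M) = 3·M/(3·P_x + 3·P_y), y* = 3·M/(3·P_x + 3·P_y).
Here 3·5.94 + 3·17.74 = 71.04, giving x* = 17.9899 and y* = 17.9899.

x* = 17.9899, y* = 17.9899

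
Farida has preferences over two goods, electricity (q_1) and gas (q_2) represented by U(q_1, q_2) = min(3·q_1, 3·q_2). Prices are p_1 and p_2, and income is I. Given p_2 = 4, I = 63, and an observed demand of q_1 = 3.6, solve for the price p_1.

p_1 = 13.5

Leontief preferences: the optimum is at the kink where q_1/3 = q_2/3, i.e. q_2 = q_1.
Budget: p_1·q_1 + p_2·q_1 = I, so (3·p_1 + 3·p_2)·q_1 = 3·I.
Demand: q_1*(p_1,p_2,I) = 3·I/(3·p_1 + 3·p_2), q_2* = 3·I/(3·p_1 + 3·p_2).
Set q_1* = 3.6 in the demand function and solve for p_1: p_1 = 13.5.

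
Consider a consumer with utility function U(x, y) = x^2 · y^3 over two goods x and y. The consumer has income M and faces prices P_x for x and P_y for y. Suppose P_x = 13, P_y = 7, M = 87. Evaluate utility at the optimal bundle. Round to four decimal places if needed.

V = 2971.5919

MU_x/MU_y = (2·y)/(3·x); tangency sets this equal to P_x/P_y.
So 2·P_y·y = 3·P_x·x; combined with the budget, a share 0.4 of income goes to x.
Demand: x*(P_x,P_y,M) = 0.4·M/P_x and y* = 0.6·M/P_y.
At P_x=13, P_y=7, M=87: x* = 0.4·87/13 = 2.6769, y* = 7.4571.
Utility at the optimum: U(2.6769, 7.4571) = 2971.5919.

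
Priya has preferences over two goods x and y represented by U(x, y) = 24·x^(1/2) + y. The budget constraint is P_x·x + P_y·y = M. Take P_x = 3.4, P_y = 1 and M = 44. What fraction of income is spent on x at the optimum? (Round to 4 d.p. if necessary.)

Utility is quasi-linear in y; the FOC for x is 12/√x = P_x/P_y.
Solve: √x = 12·P_y/P_x, so x*(P_x,P_y) = (12·P_y/P_x)², and y* = (M − P_x·x*)/P_y.
Plugging in: x* = (12·1/3.4)² = 12.4567, y* = 1.6471.
Expenditure on x: 3.4·12.4567 = 42.3529; share = 0.9626.

share on x = 0.9626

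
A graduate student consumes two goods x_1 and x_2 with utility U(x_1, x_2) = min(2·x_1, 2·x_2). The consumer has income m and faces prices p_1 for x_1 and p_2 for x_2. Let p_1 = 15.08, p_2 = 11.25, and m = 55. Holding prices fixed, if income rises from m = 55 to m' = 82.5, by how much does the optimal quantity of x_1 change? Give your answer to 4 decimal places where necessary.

Δx_1* = 1.0444

Leontief preferences: the optimum is at the kink where x_1/2 = x_2/2, i.e. x_2 = x_1.
Budget: p_1·x_1 + p_2·x_1 = m, so (2·p_1 + 2·p_2)·x_1 = 2·m.
Demand: x_1*(p_1,p_2,m) = 2·m/(2·p_1 + 2·p_2), x_2* = 2·m/(2·p_1 + 2·p_2).
Here 2·15.08 + 2·11.25 = 52.66, giving x_1* = 2.0889.
At m' = 82.5: x_1* = 3.1333. Change: 3.1333 − 2.0889 = 1.0444.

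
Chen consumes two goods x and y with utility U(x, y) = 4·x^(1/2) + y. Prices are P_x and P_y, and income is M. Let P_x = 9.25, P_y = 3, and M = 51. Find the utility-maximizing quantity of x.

x* = 0.4207

Thus x* = (2·P_y/P_x)² — independent of M — with the rest of income spent on y.
Plugging in: x* = (2·3/9.25)² = 0.4207.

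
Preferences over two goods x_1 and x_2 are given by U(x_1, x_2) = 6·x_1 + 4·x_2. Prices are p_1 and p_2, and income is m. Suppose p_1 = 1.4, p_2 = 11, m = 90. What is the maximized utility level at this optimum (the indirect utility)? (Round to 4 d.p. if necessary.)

V = 385.7143

Linear utility — the consumer picks whichever good has higher MU/price: 6/1.4 = 4.2857 vs 4/11 = 0.3636.
x_1 gives more utility per dollar, so spend all income on x_1: x_1* = m/p_1, x_2* = 0.
Numerically: x_1* = 64.2857, x_2* = 0.
Utility at the optimum: U(64.2857, 0) = 385.7143.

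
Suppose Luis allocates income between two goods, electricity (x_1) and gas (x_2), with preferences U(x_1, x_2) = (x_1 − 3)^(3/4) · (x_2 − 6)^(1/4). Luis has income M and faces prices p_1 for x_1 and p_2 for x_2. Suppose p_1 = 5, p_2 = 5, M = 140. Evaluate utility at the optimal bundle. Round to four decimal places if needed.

MRS = 3·(x_2−6)/(x_1−3). Tangency with p_1/p_2 gives x_2−6 = (1/3)·(p_1/p_2)·(x_1−3).
Substituting into the budget: x_1* = 3 + 0.75·(M − 3·p_1 − 6·p_2)/p_1, and x_2* = 6 + 0.25·(…)/p_2.
Discretionary income = 140 − 3·5 − 6·5 = 95; x_1* = 3 + 0.75·95/5 = 17.25; x_2* = 6 + 0.25·95/5 = 10.75.
Utility at the optimum: U(17.25, 10.75) = 10.8277.

V = 10.8277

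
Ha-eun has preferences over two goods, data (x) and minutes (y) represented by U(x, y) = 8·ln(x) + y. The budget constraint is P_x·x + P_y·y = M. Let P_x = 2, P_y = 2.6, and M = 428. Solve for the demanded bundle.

x* = 10.4, y* = 156.6154

MU_x = 8/x, MU_y = 1. Tangency: 8/x = P_x/P_y.
So x*(P_x,P_y) = 8·P_y/P_x, independent of income; and y* = (M − 8·P_y)/P_y.
At the given prices: x* = 8·2.6/2 = 10.4, and y* = 156.6154.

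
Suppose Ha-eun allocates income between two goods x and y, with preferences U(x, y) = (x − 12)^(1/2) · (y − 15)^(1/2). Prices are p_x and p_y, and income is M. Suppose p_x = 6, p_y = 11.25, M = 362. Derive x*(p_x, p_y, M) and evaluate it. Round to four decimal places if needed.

After buying the subsistence bundle (12, 15), a share 0.5 of the remaining income goes to x: x* = 12 + 0.5·(M − 12p_x − 15p_y)/p_x.
Discretionary income = 362 − 12·6 − 15·11.25 = 121.25; x* = 12 + 0.5·121.25/6 = 22.1042.

x* = 22.1042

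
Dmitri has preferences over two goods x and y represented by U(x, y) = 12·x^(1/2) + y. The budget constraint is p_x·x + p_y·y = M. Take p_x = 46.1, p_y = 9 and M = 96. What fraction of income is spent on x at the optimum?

MU_x = 6/√x, MU_y = 1. Tangency: 6/√x = p_x/p_y.
Thus x* = (6·p_y/p_x)² — independent of M — with the rest of income spent on y.
Plugging in: x* = (6·9/46.1)² = 1.3721, y* = 3.6385.
Expenditure on x: 46.1·1.3721 = 63.2538; share = 0.6589.

share on x = 0.6589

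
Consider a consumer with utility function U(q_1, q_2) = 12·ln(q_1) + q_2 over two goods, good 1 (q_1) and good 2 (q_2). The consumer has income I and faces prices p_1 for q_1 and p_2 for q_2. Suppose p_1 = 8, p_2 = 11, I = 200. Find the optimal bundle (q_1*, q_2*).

Set MRS = p_1/p_2: (12/q_1)/1 = p_1/p_2.
So q_1*(p_1,p_2) = 12·p_2/p_1, independent of income; and q_2* = (I − 12·p_2)/p_2.
At the given prices: q_1* = 12·11/8 = 16.5, and q_2* = 6.1818.

q_1* = 16.5, q_2* = 6.1818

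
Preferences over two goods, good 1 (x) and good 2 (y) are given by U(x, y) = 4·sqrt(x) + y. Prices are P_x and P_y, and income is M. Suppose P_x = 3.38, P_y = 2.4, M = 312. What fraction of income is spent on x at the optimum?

share on x = 0.0218

Utility is quasi-linear in y; the FOC for x is 2/√x = P_x/P_y.
Thus x* = (2·P_y/P_x)² — independent of M — with the rest of income spent on y.
Plugging in: x* = (2·2.4/3.38)² = 2.0167, y* = 127.1598.
Expenditure on x: 3.38·2.0167 = 6.8166; share = 0.0218.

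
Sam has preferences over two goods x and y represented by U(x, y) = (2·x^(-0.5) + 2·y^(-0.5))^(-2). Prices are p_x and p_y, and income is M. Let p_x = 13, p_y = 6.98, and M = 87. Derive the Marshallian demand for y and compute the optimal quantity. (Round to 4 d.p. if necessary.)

Numerically y/x = 1.513766, so x* = 87/(13 + 6.98·1.513766) = 3.6917 and y* = 1.513766·3.6917 = 5.5884.

y* = 5.5884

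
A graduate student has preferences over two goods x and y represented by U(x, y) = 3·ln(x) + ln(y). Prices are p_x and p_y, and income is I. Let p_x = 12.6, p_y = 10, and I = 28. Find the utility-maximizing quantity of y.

MU_x/MU_y = (3·y)/(x); tangency sets this equal to p_x/p_y.
So 3·p_y·y = p_x·x; combined with the budget, a share 0.75 of income goes to x.
Demand: x*(p_x,p_y,I) = 0.75·I/p_x and y* = 0.25·I/p_y.
At p_x=12.6, p_y=10, I=28: y* = 0.25·28/10 = 0.7.

y* = 0.7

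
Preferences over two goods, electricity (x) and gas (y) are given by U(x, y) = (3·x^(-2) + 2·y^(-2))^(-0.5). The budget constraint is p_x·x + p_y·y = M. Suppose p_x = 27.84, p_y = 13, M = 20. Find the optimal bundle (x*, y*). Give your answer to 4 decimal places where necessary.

MU_x ∝ 3·x^(-3), MU_y ∝ 2·y^(-3), so MRS = (3/2)·(y/x)^(3) = p_x/p_y.
Hence y/x = ((2/3)·p_x/p_y)^(1/(3)), i.e. raised to the 1/3 power.
Substitute y = (y/x)·x into the budget: x* = M/(p_x + p_y·(y/x)).
Numerically y/x = 1.126017, so x* = 20/(27.84 + 13·1.126017) = 0.4708 and y* = 1.126017·0.4708 = 0.5302.

x* = 0.4708, y* = 0.5302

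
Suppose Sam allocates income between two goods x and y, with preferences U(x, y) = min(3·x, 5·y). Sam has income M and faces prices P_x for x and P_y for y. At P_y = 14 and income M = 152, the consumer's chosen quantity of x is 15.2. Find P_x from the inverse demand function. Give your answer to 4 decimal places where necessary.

With perfect complements, no substitution: consume in ratio x:y = 5:3.
Budget: P_x·x + P_y·(3/5)·x = M, so (5·P_x + 3·P_y)·x = 5·M.
Demand: x*(P_x,P_y,M) = 5·M/(5·P_x + 3·P_y), y* = 3·M/(5·P_x + 3·P_y).
Set x* = 15.2 in the demand function and solve for P_x: P_x = 1.6.

P_x = 1.6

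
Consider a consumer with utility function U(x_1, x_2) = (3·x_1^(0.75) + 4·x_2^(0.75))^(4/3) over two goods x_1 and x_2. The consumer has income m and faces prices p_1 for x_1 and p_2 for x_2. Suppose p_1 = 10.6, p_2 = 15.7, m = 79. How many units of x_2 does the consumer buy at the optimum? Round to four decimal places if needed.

MU_x_1 ∝ 3·x_1^(-0.25), MU_x_2 ∝ 4·x_2^(-0.25), so MRS = (3/4)·(x_2/x_1)^(0.25) = p_1/p_2.
Solve for the ratio: x_2/x_1 = [(4/3)·p_1/p_2]^(4).
Substitute x_2 = (x_2/x_1)·x_1 into the budget: x_1* = m/(p_1 + p_2·(x_2/x_1)).
Numerically x_2/x_1 = 0.656719, so x_1* = 79/(10.6 + 15.7·0.656719) = 3.778 and x_2* = 0.656719·3.778 = 2.4811.

x_2* = 2.4811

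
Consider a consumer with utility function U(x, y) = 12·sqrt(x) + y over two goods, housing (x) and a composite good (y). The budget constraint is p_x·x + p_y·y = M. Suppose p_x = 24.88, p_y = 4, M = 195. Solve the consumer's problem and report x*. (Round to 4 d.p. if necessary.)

x* = 0.9305

Set MRS = p_x/p_y: 6·x^(−1/2) = p_x/p_y.
Solve: √x = 6·p_y/p_x, so x*(p_x,p_y) = (6·p_y/p_x)², and y* = (M − p_x·x*)/p_y.
Plugging in: x* = (6·4/24.88)² = 0.9305.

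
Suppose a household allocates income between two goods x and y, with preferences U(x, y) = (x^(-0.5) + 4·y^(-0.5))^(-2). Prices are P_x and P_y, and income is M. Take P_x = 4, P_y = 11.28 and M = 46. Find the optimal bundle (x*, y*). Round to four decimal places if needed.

x* = 2.5219, y* = 3.1837

MRS = MU_x/MU_y = (1/4)·(y/x)^(1.5). Set equal to P_x/P_y.
Solve for the ratio: y/x = [4·P_x/P_y]^(2/3).
With the ratio pinned down, the budget gives x* = M/(P_x + P_y·(y/x)) and y* = (y/x)·x*.
Numerically y/x = 1.26243, so x* = 46/(4 + 11.28·1.26243) = 2.5219 and y* = 1.26243·2.5219 = 3.1837.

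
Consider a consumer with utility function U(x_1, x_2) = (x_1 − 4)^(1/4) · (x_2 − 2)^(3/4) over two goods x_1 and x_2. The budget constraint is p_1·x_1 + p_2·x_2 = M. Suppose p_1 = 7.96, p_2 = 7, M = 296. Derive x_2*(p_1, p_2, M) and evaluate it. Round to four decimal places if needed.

Let x_1' = x_1−4, x_2' = x_2−2. MRS = (1/3)·x_2'/x_1' = p_1/p_2.
After buying the subsistence bundle (4, 2), a share 0.25 of the remaining income goes to x_1: x_1* = 4 + 0.25·(M − 4p_1 − 2p_2)/p_1.
Discretionary income = 296 − 4·7.96 − 2·7 = 250.16; x_2* = 2 + 0.75·250.16/7 = 28.8029.

x_2* = 28.8029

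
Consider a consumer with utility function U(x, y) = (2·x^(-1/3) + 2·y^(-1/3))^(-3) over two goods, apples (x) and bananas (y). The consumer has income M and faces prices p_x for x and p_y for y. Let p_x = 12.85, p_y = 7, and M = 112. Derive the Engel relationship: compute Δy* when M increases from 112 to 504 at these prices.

MRS = MU_x/MU_y = (y/x)^(4/3). Set equal to p_x/p_y.
Hence y/x = (p_x/p_y)^(1/(4/3)), i.e. raised to the 0.75 power.
With the ratio pinned down, the budget gives x* = M/(p_x + p_y·(y/x)) and y* = (y/x)·x*.
Numerically y/x = 1.57708, so x* = 112/(12.85 + 7·1.57708) = 4.6882 and y* = 1.57708·4.6882 = 7.3937.
At M' = 504: y* = 33.2718. Change: 33.2718 − 7.3937 = 25.8781.

Δy* = 25.8781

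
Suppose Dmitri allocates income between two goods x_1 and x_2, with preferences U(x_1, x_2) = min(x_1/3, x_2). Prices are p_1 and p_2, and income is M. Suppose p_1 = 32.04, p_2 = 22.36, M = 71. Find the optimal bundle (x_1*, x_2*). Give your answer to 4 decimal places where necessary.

Leontief preferences: the optimum is at the kink where x_1/3 = x_2/1, i.e. x_2 = (1/3)·x_1.
Budget: p_1·x_1 + p_2·(1/3)·x_1 = M, so (3·p_1 + p_2)·x_1 = 3·M.
Demand: x_1*(p_1,p_2,M) = 3·M/(3·p_1 + p_2), x_2* = M/(3·p_1 + p_2).
Here 3·32.04 + 22.36 = 118.48, giving x_1* = 1.7978 and x_2* = 0.5993.

x_1* = 1.7978, x_2* = 0.5993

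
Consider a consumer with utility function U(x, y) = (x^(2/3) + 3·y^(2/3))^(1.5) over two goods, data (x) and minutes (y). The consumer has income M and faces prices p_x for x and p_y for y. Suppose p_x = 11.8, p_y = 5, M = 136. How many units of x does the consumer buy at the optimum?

x* = 0.0761

From the CES first-order condition, (1/3)·(y/x)^(1/3) = p_x/p_y.
Hence y/x = (3·p_x/p_y)^(1/(1/3)), i.e. raised to the 3 power.
With the ratio pinned down, the budget gives x* = M/(p_x + p_y·(y/x)) and y* = (y/x)·x*.
Numerically y/x = 354.894912, so x* = 136/(11.8 + 5·354.894912) = 0.0761.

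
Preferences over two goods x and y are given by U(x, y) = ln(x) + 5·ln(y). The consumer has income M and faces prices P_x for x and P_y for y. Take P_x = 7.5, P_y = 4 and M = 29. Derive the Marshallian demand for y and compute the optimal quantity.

y* = 6.0417

Tangency: MRS = (1/5)·y/x = P_x/P_y.
So P_y·y = 5·P_x·x; combined with the budget, a share 1/6 of income goes to x.
Demand: x*(P_x,P_y,M) = 1/6·M/P_x and y* = 5/6·M/P_y.
At P_x=7.5, P_y=4, M=29: y* = 5/6·29/4 = 6.0417.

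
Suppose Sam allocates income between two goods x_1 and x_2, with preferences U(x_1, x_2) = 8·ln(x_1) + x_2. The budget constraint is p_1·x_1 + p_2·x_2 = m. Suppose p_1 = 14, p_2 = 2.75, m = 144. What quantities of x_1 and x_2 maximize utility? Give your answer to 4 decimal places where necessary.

x_1* = 1.5714, x_2* = 44.3636

Set MRS = p_1/p_2: (8/x_1)/1 = p_1/p_2.
So x_1*(p_1,p_2) = 8·p_2/p_1, independent of income; and x_2* = (m − 8·p_2)/p_2.
At the given prices: x_1* = 8·2.75/14 = 1.5714, and x_2* = 44.3636.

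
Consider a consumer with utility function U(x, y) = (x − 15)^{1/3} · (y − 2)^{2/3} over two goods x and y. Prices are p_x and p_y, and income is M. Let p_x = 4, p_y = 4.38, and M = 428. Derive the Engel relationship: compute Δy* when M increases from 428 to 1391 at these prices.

Δy* = 146.5753

Let x' = x−15, y' = y−2. MRS = (1/2)·y'/x' = p_x/p_y.
Substituting into the budget: x* = 15 + 1/3·(M − 15·p_x − 2·p_y)/p_x, and y* = 2 + 2/3·(…)/p_y.
Discretionary income = 428 − 15·4 − 2·4.38 = 359.24; y* = 2 + 2/3·359.24/4.38 = 56.6788.
At M' = 1391: y* = 203.2542. Change: 203.2542 − 56.6788 = 146.5753.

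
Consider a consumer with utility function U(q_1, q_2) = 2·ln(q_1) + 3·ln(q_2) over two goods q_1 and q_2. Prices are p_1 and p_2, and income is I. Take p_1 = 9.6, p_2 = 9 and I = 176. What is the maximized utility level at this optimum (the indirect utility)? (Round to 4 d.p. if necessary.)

Demand: q_1*(p_1,p_2,I) = 0.4·I/p_1 and q_2* = 0.6·I/p_2.
At p_1=9.6, p_2=9, I=176: q_1* = 0.4·176/9.6 = 7.3333, q_2* = 11.7333.
Utility at the optimum: U(7.3333, 11.7333) = 11.3722.

V = 11.3722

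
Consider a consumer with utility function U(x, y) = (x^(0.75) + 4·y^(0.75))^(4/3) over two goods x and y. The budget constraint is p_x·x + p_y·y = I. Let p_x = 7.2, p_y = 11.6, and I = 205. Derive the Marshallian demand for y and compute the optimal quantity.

y* = 17.3884

MRS = MU_x/MU_y = (1/4)·(y/x)^(0.25). Set equal to p_x/p_y.
Hence y/x = (4·p_x/p_y)^(1/(0.25)), i.e. raised to the 4 power.
Substitute y = (y/x)·x into the budget: x* = I/(p_x + p_y·(y/x)).
Numerically y/x = 37.99601, so x* = 205/(7.2 + 11.6·37.99601) = 0.4576 and y* = 37.99601·0.4576 = 17.3884.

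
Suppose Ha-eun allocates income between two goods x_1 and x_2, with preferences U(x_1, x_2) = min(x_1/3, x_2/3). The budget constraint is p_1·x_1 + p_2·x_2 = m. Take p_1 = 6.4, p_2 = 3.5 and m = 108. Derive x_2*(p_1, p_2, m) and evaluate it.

Demand: x_1*(p_1,p_2,m) = 3·m/(3·p_1 + 3·p_2), x_2* = 3·m/(3·p_1 + 3·p_2).
Here 3·6.4 + 3·3.5 = 29.7, giving x_2* = 10.9091.

x_2* = 10.9091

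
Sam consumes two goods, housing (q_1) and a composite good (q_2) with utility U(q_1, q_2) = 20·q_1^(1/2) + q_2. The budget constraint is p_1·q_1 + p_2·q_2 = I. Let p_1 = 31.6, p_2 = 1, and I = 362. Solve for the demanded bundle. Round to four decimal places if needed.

q_1* = 0.1001, q_2* = 358.8354

Utility is quasi-linear in q_2; the FOC for q_1 is 10/√q_1 = p_1/p_2.
Solve: √q_1 = 10·p_2/p_1, so q_1*(p_1,p_2) = (10·p_2/p_1)², and q_2* = (I − p_1·q_1*)/p_2.
Plugging in: q_1* = (10·1/31.6)² = 0.1001, q_2* = 358.8354.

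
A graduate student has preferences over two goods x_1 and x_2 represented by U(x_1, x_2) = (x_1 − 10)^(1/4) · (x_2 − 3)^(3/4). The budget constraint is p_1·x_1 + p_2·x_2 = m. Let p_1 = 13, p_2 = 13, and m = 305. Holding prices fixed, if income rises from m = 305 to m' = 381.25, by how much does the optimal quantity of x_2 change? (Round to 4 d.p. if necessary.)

This is Cobb-Douglas in (x_1−10, x_2−3): tangency gives 0.25·p_2·(x_2−3) = 0.75·p_1·(x_1−10).
After buying the subsistence bundle (10, 3), a share 0.25 of the remaining income goes to x_1: x_1* = 10 + 0.25·(m − 10p_1 − 3p_2)/p_1.
Discretionary income = 305 − 10·13 − 3·13 = 136; x_2* = 3 + 0.75·136/13 = 10.8462.
At m' = 381.25: x_2* = 15.2452. Change: 15.2452 − 10.8462 = 4.399.

Δx_2* = 4.399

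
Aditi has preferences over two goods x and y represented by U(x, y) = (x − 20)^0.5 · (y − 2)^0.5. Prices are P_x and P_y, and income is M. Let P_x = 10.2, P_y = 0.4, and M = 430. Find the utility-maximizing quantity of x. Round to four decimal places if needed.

x* = 31.0392

This is Cobb-Douglas in (x−20, y−2): tangency gives 0.5·P_y·(y−2) = 0.5·P_x·(x−20).
After buying the subsistence bundle (20, 2), a share 0.5 of the remaining income goes to x: x* = 20 + 0.5·(M − 20P_x − 2P_y)/P_x.
Discretionary income = 430 − 20·10.2 − 2·0.4 = 225.2; x* = 20 + 0.5·225.2/10.2 = 31.0392.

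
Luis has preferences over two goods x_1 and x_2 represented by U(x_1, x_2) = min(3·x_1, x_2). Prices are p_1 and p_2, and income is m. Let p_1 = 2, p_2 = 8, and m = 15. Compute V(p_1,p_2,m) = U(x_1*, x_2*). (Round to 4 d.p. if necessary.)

With perfect complements, no substitution: consume in ratio x_1:x_2 = 1:3.
Budget: p_1·x_1 + p_2·3·x_1 = m, so (p_1 + 3·p_2)·x_1 = m.
Demand: x_1*(p_1,p_2,m) = m/(p_1 + 3·p_2), x_2* = 3·m/(p_1 + 3·p_2).
Here 2 + 3·8 = 26, giving x_1* = 0.5769 and x_2* = 1.7308.
Utility at the optimum: U(0.5769, 1.7308) = 1.7308.

V = 1.7308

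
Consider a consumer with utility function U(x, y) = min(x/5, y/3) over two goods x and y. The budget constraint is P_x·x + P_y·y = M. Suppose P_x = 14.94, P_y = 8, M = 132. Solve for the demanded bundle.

x* = 6.6869, y* = 4.0122

Leontief preferences: the optimum is at the kink where x/5 = y/3, i.e. y = (3/5)·x.
Budget: P_x·x + P_y·(3/5)·x = M, so (5·P_x + 3·P_y)·x = 5·M.
Demand: x*(P_x,P_y,M) = 5·M/(5·P_x + 3·P_y), y* = 3·M/(5·P_x + 3·P_y).
Here 5·14.94 + 3·8 = 98.7, giving x* = 6.6869 and y* = 4.0122.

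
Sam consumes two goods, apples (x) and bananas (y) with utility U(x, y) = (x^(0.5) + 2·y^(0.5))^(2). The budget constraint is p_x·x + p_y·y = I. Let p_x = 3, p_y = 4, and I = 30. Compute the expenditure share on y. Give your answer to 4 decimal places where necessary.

share on y = 0.75

MRS = MU_x/MU_y = (1/2)·(y/x)^(0.5). Set equal to p_x/p_y.
Hence y/x = (2·p_x/p_y)^(1/(0.5)), i.e. raised to the 2 power.
With the ratio pinned down, the budget gives x* = I/(p_x + p_y·(y/x)) and y* = (y/x)·x*.
Numerically y/x = 2.25, so x* = 30/(3 + 4·2.25) = 2.5 and y* = 2.25·2.5 = 5.625.
Expenditure on y: 4·5.625 = 22.5; share = 0.75.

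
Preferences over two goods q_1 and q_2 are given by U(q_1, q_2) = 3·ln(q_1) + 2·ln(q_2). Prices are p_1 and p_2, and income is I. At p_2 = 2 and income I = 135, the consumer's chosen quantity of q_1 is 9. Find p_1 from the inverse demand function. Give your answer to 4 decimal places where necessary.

Tangency: MRS = (3/2)·q_2/q_1 = p_1/p_2.
So 3·p_2·q_2 = 2·p_1·q_1; combined with the budget, a share 0.6 of income goes to q_1.
Demand: q_1*(p_1,p_2,I) = 0.6·I/p_1 and q_2* = 0.4·I/p_2.
Set q_1* = 9 in the demand function and solve for p_1: p_1 = 9.

p_1 = 9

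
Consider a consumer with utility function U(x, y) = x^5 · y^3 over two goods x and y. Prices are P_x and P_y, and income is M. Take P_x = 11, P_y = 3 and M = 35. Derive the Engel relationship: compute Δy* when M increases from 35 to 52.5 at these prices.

Δy* = 2.1875

Tangency: MRS = (5/3)·y/x = P_x/P_y.
So 5·P_y·y = 3·P_x·x; combined with the budget, a share 0.625 of income goes to x.
Demand: x*(P_x,P_y,M) = 0.625·M/P_x and y* = 0.375·M/P_y.
At P_x=11, P_y=3, M=35: y* = 0.375·35/3 = 4.375.
At M' = 52.5: y* = 6.5625. Change: 6.5625 − 4.375 = 2.1875.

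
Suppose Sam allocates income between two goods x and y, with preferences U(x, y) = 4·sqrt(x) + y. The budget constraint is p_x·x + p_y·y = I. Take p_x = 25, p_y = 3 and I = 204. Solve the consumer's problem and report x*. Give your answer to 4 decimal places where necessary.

Set MRS = p_x/p_y: 2·x^(−1/2) = p_x/p_y.
Solve: √x = 2·p_y/p_x, so x*(p_x,p_y) = (2·p_y/p_x)², and y* = (I − p_x·x*)/p_y.
Plugging in: x* = (2·3/25)² = 0.0576.

x* = 0.0576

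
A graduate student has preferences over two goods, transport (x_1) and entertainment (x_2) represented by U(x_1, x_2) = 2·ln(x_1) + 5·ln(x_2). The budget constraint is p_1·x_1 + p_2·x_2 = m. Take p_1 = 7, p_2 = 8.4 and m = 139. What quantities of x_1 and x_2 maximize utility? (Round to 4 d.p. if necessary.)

x_1* = 5.6735, x_2* = 11.8197

MU_x_1/MU_x_2 = (2·x_2)/(5·x_1); tangency sets this equal to p_1/p_2.
So 2·p_2·x_2 = 5·p_1·x_1; combined with the budget, a share 2/7 of income goes to x_1.
Demand: x_1*(p_1,p_2,m) = 2/7·m/p_1 and x_2* = 5/7·m/p_2.
At p_1=7, p_2=8.4, m=139: x_1* = 2/7·139/7 = 5.6735, x_2* = 11.8197.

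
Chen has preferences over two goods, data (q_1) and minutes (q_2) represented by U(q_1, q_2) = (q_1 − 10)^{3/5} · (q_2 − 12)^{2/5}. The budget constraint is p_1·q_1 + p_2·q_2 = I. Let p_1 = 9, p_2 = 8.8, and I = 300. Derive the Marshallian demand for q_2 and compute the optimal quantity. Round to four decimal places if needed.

This is Cobb-Douglas in (q_1−10, q_2−12): tangency gives 0.6·p_2·(q_2−12) = 0.4·p_1·(q_1−10).
After buying the subsistence bundle (10, 12), a share 0.6 of the remaining income goes to q_1: q_1* = 10 + 0.6·(I − 10p_1 − 12p_2)/p_1.
Discretionary income = 300 − 10·9 − 12·8.8 = 104.4; q_2* = 12 + 0.4·104.4/8.8 = 16.7455.

q_2* = 16.7455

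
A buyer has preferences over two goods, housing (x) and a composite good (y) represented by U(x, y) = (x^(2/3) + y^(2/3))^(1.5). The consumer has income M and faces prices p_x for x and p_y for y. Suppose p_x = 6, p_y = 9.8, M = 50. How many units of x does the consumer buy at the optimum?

x* = 6.0613

MRS = MU_x/MU_y = (y/x)^(1/3). Set equal to p_x/p_y.
Solve for the ratio: y/x = [p_x/p_y]^(3).
With the ratio pinned down, the budget gives x* = M/(p_x + p_y·(y/x)) and y* = (y/x)·x*.
Numerically y/x = 0.229496, so x* = 50/(6 + 9.8·0.229496) = 6.0613.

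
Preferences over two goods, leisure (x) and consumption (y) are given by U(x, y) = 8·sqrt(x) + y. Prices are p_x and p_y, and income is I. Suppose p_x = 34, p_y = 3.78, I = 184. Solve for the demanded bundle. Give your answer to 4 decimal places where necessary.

x* = 0.1978, y* = 46.8984

Solve: √x = 4·p_y/p_x, so x*(p_x,p_y) = (4·p_y/p_x)², and y* = (I − p_x·x*)/p_y.
Plugging in: x* = (4·3.78/34)² = 0.1978, y* = 46.8984.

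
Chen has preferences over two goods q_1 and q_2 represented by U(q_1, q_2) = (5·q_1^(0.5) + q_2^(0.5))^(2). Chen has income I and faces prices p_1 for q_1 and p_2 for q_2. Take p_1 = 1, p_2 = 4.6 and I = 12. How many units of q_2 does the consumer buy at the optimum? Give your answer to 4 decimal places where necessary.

q_2* = 0.0225

From the CES first-order condition, 5·(q_2/q_1)^(0.5) = p_1/p_2.
Solve for the ratio: q_2/q_1 = [(1/5)·p_1/p_2]^(2).
With the ratio pinned down, the budget gives q_1* = I/(p_1 + p_2·(q_2/q_1)) and q_2* = (q_2/q_1)·q_1*.
Numerically q_2/q_1 = 0.00189, so q_1* = 12/(1 + 4.6·0.00189) = 11.8966 and q_2* = 0.00189·11.8966 = 0.0225.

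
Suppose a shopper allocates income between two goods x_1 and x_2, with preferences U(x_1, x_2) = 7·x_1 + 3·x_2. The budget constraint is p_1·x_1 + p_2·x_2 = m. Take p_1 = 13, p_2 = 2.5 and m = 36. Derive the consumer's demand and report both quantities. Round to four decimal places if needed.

x_2 gives more utility per dollar, so spend all income on x_2: x_2* = m/p_2, x_1* = 0.
Numerically: x_1* = 0, x_2* = 14.4.

x_1* = 0, x_2* = 14.4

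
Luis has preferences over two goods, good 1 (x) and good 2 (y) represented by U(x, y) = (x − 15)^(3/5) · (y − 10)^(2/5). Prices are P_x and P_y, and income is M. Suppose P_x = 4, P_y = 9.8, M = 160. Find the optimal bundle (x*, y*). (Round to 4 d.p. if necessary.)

x* = 15.3, y* = 10.0816

This is Cobb-Douglas in (x−15, y−10): tangency gives 0.6·P_y·(y−10) = 0.4·P_x·(x−15).
After buying the subsistence bundle (15, 10), a share 0.6 of the remaining income goes to x: x* = 15 + 0.6·(M − 15P_x − 10P_y)/P_x.
Discretionary income = 160 − 15·4 − 10·9.8 = 2; x* = 15 + 0.6·2/4 = 15.3; y* = 10 + 0.4·2/9.8 = 10.0816.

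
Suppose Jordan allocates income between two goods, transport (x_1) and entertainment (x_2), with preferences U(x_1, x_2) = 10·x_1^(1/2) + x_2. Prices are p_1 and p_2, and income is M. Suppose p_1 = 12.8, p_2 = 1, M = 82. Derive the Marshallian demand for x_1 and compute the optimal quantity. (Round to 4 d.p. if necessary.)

MU_x_1 = 5/√x_1, MU_x_2 = 1. Tangency: 5/√x_1 = p_1/p_2.
Solve: √x_1 = 5·p_2/p_1, so x_1*(p_1,p_2) = (5·p_2/p_1)², and x_2* = (M − p_1·x_1*)/p_2.
Plugging in: x_1* = (5·1/12.8)² = 0.1526.

x_1* = 0.1526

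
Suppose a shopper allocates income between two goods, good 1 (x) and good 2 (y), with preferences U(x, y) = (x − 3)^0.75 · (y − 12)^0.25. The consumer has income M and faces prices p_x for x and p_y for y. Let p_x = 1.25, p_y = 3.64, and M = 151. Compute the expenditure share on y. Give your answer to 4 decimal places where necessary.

share on y = 0.4607

MRS = 3·(y−12)/(x−3). Tangency with p_x/p_y gives y−12 = (1/3)·(p_x/p_y)·(x−3).
Substituting into the budget: x* = 3 + 0.75·(M − 3·p_x − 12·p_y)/p_x, and y* = 12 + 0.25·(…)/p_y.
Discretionary income = 151 − 3·1.25 − 12·3.64 = 103.57; x* = 3 + 0.75·103.57/1.25 = 65.142; y* = 12 + 0.25·103.57/3.64 = 19.1133.
Expenditure on y: 3.64·19.1133 = 69.5725; share = 0.4607.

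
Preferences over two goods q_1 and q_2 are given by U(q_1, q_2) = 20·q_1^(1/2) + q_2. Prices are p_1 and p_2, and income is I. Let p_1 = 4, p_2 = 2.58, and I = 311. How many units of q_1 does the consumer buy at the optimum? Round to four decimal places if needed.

q_1* = 41.6025

Set MRS = p_1/p_2: 10·q_1^(−1/2) = p_1/p_2.
Solve: √q_1 = 10·p_2/p_1, so q_1*(p_1,p_2) = (10·p_2/p_1)², and q_2* = (I − p_1·q_1*)/p_2.
Plugging in: q_1* = (10·2.58/4)² = 41.6025.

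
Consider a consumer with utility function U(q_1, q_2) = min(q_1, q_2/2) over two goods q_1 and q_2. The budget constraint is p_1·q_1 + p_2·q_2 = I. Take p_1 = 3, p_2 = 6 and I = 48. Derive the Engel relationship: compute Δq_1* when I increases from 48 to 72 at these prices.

Δq_1* = 1.6

With perfect complements, no substitution: consume in ratio q_1:q_2 = 1:2.
Budget: p_1·q_1 + p_2·2·q_1 = I, so (p_1 + 2·p_2)·q_1 = I.
Demand: q_1*(p_1,p_2,I) = I/(p_1 + 2·p_2), q_2* = 2·I/(p_1 + 2·p_2).
Here 3 + 2·6 = 15, giving q_1* = 3.2.
At I' = 72: q_1* = 4.8. Change: 4.8 − 3.2 = 1.6.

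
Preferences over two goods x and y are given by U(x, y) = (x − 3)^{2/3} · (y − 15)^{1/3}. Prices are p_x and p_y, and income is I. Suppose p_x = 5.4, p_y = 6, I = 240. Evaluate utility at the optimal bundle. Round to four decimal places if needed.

Let x' = x−3, y' = y−15. MRS = 2·y'/x' = p_x/p_y.
Substituting into the budget: x* = 3 + 2/3·(I − 3·p_x − 15·p_y)/p_x, and y* = 15 + 1/3·(…)/p_y.
Discretionary income = 240 − 3·5.4 − 15·6 = 133.8; x* = 3 + 2/3·133.8/5.4 = 19.5185; y* = 15 + 1/3·133.8/6 = 22.4333.
Utility at the optimum: U(19.5185, 22.4333) = 12.6583.

V = 12.6583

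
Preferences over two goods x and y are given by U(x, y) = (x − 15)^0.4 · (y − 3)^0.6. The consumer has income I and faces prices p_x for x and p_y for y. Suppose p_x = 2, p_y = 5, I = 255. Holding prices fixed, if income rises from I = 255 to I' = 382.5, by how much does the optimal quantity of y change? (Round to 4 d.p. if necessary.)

This is Cobb-Douglas in (x−15, y−3): tangency gives 0.4·p_y·(y−3) = 0.6·p_x·(x−15).
After buying the subsistence bundle (15, 3), a share 0.4 of the remaining income goes to x: x* = 15 + 0.4·(I − 15p_x − 3p_y)/p_x.
Discretionary income = 255 − 15·2 − 3·5 = 210; y* = 3 + 0.6·210/5 = 28.2.
At I' = 382.5: y* = 43.5. Change: 43.5 − 28.2 = 15.3.

Δy* = 15.3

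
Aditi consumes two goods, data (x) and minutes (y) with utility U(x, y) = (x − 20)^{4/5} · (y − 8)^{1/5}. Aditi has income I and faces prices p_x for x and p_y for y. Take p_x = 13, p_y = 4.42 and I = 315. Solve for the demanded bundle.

x* = 21.2086, y* = 8.8887

MRS = 4·(y−8)/(x−20). Tangency with p_x/p_y gives y−8 = (1/4)·(p_x/p_y)·(x−20).
Substituting into the budget: x* = 20 + 0.8·(I − 20·p_x − 8·p_y)/p_x, and y* = 8 + 0.2·(…)/p_y.
Discretionary income = 315 − 20·13 − 8·4.42 = 19.64; x* = 20 + 0.8·19.64/13 = 21.2086; y* = 8 + 0.2·19.64/4.42 = 8.8887.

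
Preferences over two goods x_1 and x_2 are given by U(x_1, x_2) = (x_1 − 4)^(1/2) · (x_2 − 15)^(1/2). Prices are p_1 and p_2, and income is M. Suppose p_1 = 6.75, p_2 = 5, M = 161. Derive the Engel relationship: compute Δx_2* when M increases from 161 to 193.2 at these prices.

Let x_1' = x_1−4, x_2' = x_2−15. MRS = x_2'/x_1' = p_1/p_2.
Substituting into the budget: x_1* = 4 + 0.5·(M − 4·p_1 − 15·p_2)/p_1, and x_2* = 15 + 0.5·(…)/p_2.
Discretionary income = 161 − 4·6.75 − 15·5 = 59; x_2* = 15 + 0.5·59/5 = 20.9.
At M' = 193.2: x_2* = 24.12. Change: 24.12 − 20.9 = 3.22.

Δx_2* = 3.22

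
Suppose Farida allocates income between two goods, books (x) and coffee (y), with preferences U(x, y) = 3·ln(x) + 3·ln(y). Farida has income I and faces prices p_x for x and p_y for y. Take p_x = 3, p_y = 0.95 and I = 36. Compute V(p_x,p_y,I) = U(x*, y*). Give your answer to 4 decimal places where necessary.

V = 14.2003

The MRS is y/x. Set MRS = p_x/p_y.
Rearranging, p_y·y = p_x·x. Substituting into the budget gives p_x·x·(1 + 1) = I.
Demand: x*(p_x,p_y,I) = 0.5·I/p_x and y* = 0.5·I/p_y.
At p_x=3, p_y=0.95, I=36: x* = 0.5·36/3 = 6, y* = 18.9474.
Utility at the optimum: U(6, 18.9474) = 14.2003.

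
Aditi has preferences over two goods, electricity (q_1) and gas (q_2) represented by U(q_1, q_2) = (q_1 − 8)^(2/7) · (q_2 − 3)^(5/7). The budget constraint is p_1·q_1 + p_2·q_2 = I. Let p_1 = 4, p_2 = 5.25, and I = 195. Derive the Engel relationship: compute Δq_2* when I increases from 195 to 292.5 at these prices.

After buying the subsistence bundle (8, 3), a share 2/7 of the remaining income goes to q_1: q_1* = 8 + 2/7·(I − 8p_1 − 3p_2)/p_1.
Discretionary income = 195 − 8·4 − 3·5.25 = 147.25; q_2* = 3 + 5/7·147.25/5.25 = 23.034.
At I' = 292.5: q_2* = 36.2993. Change: 36.2993 − 23.034 = 13.2653.

Δq_2* = 13.2653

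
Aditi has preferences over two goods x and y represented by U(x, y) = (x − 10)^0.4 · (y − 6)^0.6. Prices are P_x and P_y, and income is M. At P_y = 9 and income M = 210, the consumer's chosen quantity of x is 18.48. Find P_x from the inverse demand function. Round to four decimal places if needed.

MRS = (2/3)·(y−6)/(x−10). Tangency with P_x/P_y gives y−6 = (3/2)·(P_x/P_y)·(x−10).
Substituting into the budget: x* = 10 + 0.4·(M − 10·P_x − 6·P_y)/P_x, and y* = 6 + 0.6·(…)/P_y.
Set x* = 18.48 in the demand function and solve for P_x: P_x = 5.

P_x = 5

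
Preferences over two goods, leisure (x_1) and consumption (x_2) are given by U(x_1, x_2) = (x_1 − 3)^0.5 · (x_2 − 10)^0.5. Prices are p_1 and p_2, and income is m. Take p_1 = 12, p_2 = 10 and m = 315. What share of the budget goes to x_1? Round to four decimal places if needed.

After buying the subsistence bundle (3, 10), a share 0.5 of the remaining income goes to x_1: x_1* = 3 + 0.5·(m − 3p_1 − 10p_2)/p_1.
Discretionary income = 315 − 3·12 − 10·10 = 179; x_1* = 3 + 0.5·179/12 = 10.4583; x_2* = 10 + 0.5·179/10 = 18.95.
Expenditure on x_1: 12·10.4583 = 125.5; share = 0.3984.

share on x_1 = 0.3984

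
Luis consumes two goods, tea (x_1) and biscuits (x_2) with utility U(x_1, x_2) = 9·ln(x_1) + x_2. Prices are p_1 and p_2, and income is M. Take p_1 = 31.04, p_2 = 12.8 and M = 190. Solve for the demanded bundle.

x_1* = 3.7113, x_2* = 5.8438

MU_x_1 = 9/x_1, MU_x_2 = 1. Tangency: 9/x_1 = p_1/p_2.
So x_1*(p_1,p_2) = 9·p_2/p_1, independent of income; and x_2* = (M − 9·p_2)/p_2.
At the given prices: x_1* = 9·12.8/31.04 = 3.7113, and x_2* = 5.8438.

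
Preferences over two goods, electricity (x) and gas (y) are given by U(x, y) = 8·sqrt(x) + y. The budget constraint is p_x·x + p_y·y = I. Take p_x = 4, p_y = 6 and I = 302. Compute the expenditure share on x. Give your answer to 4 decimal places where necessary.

share on x = 0.4768

MU_x = 4/√x, MU_y = 1. Tangency: 4/√x = p_x/p_y.
Solve: √x = 4·p_y/p_x, so x*(p_x,p_y) = (4·p_y/p_x)², and y* = (I − p_x·x*)/p_y.
Plugging in: x* = (4·6/4)² = 36, y* = 26.3333.
Expenditure on x: 4·36 = 144; share = 0.4768.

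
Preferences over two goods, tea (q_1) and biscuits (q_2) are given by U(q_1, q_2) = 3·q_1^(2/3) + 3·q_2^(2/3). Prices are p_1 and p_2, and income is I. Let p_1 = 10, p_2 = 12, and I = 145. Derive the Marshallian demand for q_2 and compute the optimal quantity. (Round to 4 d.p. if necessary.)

MU_q_1 ∝ 3·q_1^(-1/3), MU_q_2 ∝ 3·q_2^(-1/3), so MRS = (q_2/q_1)^(1/3) = p_1/p_2.
Hence q_2/q_1 = (p_1/p_2)^(1/(1/3)), i.e. raised to the 3 power.
Substitute q_2 = (q_2/q_1)·q_1 into the budget: q_1* = I/(p_1 + p_2·(q_2/q_1)).
Numerically q_2/q_1 = 0.578704, so q_1* = 145/(10 + 12·0.578704) = 8.5574 and q_2* = 0.578704·8.5574 = 4.9522.

q_2* = 4.9522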